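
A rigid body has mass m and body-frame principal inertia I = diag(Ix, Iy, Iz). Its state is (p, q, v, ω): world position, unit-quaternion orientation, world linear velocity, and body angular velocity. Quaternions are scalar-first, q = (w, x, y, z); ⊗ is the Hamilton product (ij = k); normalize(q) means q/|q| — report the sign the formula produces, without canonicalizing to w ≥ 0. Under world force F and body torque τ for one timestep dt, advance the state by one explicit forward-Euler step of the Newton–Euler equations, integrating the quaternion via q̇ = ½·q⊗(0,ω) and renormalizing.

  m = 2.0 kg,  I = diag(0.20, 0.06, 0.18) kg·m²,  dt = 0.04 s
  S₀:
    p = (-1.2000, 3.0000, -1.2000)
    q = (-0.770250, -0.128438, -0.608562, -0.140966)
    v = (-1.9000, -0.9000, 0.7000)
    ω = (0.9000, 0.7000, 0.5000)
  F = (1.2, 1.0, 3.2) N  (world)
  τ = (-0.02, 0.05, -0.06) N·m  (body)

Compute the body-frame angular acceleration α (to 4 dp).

gyro term ω×Iω = (0.0420, 0.0090, -0.0882)
(τ − ω×Iω)/I = (-0.3100, 0.6833, 0.1567)

α = (-0.3100, 0.6833, 0.1567)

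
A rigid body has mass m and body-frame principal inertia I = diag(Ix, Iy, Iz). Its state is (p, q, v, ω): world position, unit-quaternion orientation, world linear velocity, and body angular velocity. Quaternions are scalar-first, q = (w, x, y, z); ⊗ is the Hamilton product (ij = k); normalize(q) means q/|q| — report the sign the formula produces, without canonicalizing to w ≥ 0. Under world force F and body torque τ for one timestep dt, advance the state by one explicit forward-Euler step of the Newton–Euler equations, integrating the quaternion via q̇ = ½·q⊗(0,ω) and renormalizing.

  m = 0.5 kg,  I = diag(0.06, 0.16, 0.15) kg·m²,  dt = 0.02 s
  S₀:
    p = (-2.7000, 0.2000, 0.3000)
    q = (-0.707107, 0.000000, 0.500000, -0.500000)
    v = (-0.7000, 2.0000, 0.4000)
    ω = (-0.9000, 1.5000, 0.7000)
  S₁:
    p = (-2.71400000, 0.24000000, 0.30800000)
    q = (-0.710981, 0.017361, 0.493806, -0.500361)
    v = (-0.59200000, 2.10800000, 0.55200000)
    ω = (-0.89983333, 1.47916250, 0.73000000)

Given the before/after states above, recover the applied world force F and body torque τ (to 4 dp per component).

ω₁ − ω₀ = (0.00016667, -0.02083750, 0.03000000)
I·α + gyro = (-0.0100, -0.1100, 0.0900)
v₁ − v₀ = (0.10800000, 0.10800000, 0.15200000)
applied force F = (2.7000, 2.7000, 3.8000)

F = (2.7000, 2.7000, 3.8000)
τ = (-0.0100, -0.1100, 0.0900)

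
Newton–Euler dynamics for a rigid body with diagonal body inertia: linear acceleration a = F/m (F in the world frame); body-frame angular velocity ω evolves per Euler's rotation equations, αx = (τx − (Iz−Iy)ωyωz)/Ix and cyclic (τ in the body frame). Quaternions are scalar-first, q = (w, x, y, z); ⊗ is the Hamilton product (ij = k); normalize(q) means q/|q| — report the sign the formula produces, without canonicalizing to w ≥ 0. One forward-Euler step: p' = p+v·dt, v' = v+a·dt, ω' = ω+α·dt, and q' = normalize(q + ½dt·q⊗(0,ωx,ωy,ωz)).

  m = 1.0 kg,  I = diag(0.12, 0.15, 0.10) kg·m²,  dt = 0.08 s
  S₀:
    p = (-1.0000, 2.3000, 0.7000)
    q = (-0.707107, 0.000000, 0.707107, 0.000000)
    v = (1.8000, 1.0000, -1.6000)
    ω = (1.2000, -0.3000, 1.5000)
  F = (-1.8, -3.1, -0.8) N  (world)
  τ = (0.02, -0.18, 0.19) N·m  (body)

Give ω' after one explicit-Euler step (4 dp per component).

precession coupling ω×(Iω) = (0.0225, 0.0360, -0.0108)
α = I⁻¹(τ − ω×Iω) = (-0.0208, -1.4400, 2.0080)
new body rate ω' = (1.1983, -0.4152, 1.6606)

ω' = (1.1983, -0.4152, 1.6606)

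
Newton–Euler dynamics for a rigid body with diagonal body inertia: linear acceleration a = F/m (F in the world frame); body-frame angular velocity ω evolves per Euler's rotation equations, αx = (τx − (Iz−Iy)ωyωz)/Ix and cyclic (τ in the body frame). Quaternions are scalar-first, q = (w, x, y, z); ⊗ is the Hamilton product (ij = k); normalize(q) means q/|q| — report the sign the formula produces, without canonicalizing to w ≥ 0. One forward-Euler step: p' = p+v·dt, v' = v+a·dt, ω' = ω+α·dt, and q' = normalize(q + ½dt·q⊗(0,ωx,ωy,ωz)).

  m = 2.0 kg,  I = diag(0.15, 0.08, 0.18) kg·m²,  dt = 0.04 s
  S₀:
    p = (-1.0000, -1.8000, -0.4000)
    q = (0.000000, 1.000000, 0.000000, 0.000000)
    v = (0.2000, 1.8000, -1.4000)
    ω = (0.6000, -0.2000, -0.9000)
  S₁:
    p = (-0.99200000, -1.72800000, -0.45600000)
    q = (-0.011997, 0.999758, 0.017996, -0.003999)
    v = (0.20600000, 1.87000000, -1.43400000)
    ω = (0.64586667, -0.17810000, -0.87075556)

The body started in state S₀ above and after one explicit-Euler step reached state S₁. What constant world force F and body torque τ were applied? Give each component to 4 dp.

F = (0.3000, 3.5000, -1.7000)
τ = (0.1900, 0.0600, 0.1400)

v₁ − v₀ = (0.00600000, 0.07000000, -0.03400000)
F = m·Δv/dt = (0.3000, 3.5000, -1.7000)
ω₁ − ω₀ = (0.04586667, 0.02190000, 0.02924444)
gyro term ω₀×Iω₀ = (0.0180, 0.0162, 0.0084)
τ = I·(Δω/dt) + ω₀×(Iω₀) = (0.1900, 0.0600, 0.1400)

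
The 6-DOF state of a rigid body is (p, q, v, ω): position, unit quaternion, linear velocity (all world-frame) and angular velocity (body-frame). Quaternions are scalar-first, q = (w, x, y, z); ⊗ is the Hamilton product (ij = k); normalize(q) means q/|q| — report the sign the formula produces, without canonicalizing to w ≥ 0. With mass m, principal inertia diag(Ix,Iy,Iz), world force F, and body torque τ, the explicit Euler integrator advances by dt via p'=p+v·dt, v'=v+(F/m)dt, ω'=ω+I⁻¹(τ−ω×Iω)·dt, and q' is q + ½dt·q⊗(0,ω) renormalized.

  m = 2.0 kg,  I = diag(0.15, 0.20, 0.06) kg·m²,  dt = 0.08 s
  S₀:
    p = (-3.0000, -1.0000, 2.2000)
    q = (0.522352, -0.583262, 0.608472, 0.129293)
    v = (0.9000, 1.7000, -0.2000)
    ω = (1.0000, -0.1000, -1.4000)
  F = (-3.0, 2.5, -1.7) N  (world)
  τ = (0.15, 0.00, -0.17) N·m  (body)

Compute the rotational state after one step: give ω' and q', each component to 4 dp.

α = I⁻¹(τ − ω×Iω) = (1.1307, 0.6300, -2.7500)
new body rate ω' = (1.0905, -0.0496, -1.6200)
q⊗(0,ω) = (0.8251194, -0.3165795, -0.7395090, -1.2814386)
q' = normalize(q + ½dt·q⊗(0,ω)) = (0.5540, -0.5945, 0.5775, 0.0779)

ω' = (1.0905, -0.0496, -1.6200)
q' = (0.5540, -0.5945, 0.5775, 0.0779)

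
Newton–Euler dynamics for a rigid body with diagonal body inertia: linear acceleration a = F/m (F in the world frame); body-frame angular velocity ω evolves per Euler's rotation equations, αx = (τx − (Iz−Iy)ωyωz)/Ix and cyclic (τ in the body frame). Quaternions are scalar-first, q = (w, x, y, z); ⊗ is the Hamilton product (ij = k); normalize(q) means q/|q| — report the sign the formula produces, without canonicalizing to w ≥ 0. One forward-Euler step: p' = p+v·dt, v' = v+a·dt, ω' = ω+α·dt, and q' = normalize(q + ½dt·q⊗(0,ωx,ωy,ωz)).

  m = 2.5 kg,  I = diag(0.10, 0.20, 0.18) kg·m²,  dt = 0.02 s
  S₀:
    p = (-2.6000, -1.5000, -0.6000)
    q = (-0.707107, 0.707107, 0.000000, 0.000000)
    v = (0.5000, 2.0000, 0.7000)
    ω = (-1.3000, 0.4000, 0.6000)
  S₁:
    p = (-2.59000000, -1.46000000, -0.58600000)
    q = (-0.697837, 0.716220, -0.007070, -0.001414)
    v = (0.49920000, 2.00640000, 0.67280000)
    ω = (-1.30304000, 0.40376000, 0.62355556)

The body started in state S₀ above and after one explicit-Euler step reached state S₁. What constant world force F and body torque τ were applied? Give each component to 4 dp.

v₁ − v₀ = (-0.00080000, 0.00640000, -0.02720000)
F = m·Δv/dt = (-0.1000, 0.8000, -3.4000)
rate change Δω = (-0.00304000, 0.00376000, 0.02355556)
ω₀×(Iω₀) = (-0.0048, 0.0624, -0.0520)
applied torque τ = (-0.0200, 0.1000, 0.1600)

F = (-0.1000, 0.8000, -3.4000)
τ = (-0.0200, 0.1000, 0.1600)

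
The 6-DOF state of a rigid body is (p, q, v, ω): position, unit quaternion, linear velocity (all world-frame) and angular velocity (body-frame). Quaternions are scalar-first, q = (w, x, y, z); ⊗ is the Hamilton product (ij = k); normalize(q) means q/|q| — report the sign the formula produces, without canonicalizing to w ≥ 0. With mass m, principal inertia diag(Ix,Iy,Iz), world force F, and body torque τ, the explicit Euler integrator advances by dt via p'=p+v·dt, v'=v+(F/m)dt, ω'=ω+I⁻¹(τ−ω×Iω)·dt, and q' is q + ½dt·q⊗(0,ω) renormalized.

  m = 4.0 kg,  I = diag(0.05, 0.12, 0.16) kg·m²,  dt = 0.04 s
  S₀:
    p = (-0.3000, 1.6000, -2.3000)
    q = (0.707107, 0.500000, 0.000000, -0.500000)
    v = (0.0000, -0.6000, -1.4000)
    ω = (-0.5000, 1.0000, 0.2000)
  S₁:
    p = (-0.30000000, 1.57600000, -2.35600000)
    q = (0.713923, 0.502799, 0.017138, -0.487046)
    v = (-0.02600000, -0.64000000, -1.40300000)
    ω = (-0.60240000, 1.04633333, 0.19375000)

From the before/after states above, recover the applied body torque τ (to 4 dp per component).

τ = (-0.1200, 0.1500, -0.0600)

ω₁ − ω₀ = (-0.10240000, 0.04633333, -0.00625000)
applied torque τ = (-0.1200, 0.1500, -0.0600)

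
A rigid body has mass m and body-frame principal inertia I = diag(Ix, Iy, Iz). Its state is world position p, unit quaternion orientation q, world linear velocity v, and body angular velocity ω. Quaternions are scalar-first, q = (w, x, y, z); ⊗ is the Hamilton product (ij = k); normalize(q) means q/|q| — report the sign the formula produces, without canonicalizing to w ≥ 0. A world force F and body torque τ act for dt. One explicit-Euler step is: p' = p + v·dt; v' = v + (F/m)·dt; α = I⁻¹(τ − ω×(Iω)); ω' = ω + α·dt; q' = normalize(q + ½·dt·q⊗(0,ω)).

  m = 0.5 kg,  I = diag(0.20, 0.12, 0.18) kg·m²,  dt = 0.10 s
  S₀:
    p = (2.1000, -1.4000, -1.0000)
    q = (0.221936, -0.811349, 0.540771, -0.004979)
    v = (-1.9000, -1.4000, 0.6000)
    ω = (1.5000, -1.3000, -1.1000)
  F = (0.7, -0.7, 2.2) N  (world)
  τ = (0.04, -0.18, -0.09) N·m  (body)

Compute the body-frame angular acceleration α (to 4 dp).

α = (-0.2290, -1.2250, -1.3667)

gyro term ω×Iω = (0.0858, -0.0330, 0.1560)
angular accel α = (-0.2290, -1.2250, -1.3667)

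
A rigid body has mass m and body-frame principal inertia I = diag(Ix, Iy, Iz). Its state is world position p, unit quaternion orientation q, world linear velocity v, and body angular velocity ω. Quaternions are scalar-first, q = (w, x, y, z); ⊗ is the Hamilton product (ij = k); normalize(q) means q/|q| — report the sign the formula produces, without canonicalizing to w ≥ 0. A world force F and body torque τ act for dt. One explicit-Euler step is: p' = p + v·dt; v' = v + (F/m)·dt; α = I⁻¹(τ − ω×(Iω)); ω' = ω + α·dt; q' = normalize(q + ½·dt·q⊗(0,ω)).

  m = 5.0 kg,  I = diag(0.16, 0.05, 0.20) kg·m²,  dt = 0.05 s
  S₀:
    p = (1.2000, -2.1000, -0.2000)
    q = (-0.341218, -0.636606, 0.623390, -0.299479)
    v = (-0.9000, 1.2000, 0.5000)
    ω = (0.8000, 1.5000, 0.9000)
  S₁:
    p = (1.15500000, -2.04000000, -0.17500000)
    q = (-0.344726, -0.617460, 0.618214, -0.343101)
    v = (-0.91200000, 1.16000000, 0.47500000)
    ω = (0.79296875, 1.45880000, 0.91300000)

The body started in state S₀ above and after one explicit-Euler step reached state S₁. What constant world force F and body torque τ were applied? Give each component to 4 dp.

F = (-1.2000, -4.0000, -2.5000)
τ = (0.1800, -0.0700, -0.0800)

Δω = ω₁−ω₀ = (-0.00703125, -0.04120000, 0.01300000)
applied torque τ = (0.1800, -0.0700, -0.0800)
velocity change Δv = (-0.01200000, -0.04000000, -0.02500000)
m·(v₁−v₀)/dt = (-1.2000, -4.0000, -2.5000)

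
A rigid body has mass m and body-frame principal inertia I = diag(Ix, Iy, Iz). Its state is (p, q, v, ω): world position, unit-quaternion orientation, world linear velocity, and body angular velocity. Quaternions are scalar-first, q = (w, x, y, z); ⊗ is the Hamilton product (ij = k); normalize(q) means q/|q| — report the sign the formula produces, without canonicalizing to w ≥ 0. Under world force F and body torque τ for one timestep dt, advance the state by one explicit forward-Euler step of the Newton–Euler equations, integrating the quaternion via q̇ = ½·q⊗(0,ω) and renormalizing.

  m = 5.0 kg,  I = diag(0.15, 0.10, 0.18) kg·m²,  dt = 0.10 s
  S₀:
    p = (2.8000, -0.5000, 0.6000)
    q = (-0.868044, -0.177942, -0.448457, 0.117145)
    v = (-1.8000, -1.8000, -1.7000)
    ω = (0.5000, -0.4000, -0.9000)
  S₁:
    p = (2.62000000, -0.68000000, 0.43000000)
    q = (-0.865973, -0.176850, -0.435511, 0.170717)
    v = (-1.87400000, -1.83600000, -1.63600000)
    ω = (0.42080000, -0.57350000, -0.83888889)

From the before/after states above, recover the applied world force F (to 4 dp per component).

F = (-3.7000, -1.8000, 3.2000)

Δv = v₁−v₀ = (-0.07400000, -0.03600000, 0.06400000)
m·(v₁−v₀)/dt = (-3.7000, -1.8000, 3.2000)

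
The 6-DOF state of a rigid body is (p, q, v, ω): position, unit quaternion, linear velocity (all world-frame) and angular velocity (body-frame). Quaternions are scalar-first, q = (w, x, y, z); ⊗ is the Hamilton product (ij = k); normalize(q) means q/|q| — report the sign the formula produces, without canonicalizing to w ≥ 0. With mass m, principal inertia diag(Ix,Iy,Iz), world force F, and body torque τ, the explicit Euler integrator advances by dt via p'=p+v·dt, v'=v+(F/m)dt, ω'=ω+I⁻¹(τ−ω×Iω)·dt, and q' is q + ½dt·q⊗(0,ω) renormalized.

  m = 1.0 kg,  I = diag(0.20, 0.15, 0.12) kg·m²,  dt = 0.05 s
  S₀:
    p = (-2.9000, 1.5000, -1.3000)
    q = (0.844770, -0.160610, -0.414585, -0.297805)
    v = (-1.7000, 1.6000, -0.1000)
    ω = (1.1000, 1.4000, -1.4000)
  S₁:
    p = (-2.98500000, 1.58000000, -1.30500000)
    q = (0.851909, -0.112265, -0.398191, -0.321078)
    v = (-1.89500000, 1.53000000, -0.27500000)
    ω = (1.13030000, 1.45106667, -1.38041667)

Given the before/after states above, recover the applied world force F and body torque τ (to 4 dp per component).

Δv = v₁−v₀ = (-0.19500000, -0.07000000, -0.17500000)
m·(v₁−v₀)/dt = (-3.9000, -1.4000, -3.5000)
ω₁ − ω₀ = (0.03030000, 0.05106667, 0.01958333)
ω₀×(Iω₀) = (0.0588, -0.1232, -0.0770)
applied torque τ = (0.1800, 0.0300, -0.0300)

F = (-3.9000, -1.4000, -3.5000)
τ = (0.1800, 0.0300, -0.0300)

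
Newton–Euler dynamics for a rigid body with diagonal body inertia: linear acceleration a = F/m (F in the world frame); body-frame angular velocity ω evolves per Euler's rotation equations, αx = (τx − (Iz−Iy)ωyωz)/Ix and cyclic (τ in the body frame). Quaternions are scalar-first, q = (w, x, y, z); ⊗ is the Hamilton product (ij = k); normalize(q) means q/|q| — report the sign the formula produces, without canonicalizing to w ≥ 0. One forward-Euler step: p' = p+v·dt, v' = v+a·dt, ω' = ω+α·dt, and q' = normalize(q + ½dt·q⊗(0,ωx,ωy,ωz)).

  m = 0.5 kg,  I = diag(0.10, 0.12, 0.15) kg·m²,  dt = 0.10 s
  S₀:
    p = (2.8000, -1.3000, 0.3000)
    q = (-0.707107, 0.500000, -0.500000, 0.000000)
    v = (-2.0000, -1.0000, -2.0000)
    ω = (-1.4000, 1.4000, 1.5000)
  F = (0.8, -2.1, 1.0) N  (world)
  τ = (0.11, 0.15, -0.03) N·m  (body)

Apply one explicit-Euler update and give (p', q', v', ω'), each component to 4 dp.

precession coupling ω×(Iω) = (0.0630, 0.1050, -0.0392)
angular accel α = (0.4700, 0.3750, 0.0613)
ω' = ω + α·dt = (-1.3530, 1.4375, 1.5061)
Hamilton product q⊗(0,ω) = (1.4000000, 0.2399498, -1.7399498, -1.0606605)
q + ½dt·q⊗(0,ω), renormalized = (-0.6322, 0.5081, -0.5825, -0.0526)
linear accel F/m = (1.6000, -4.2000, 2.0000)
p + v·dt = (2.6000, -1.4000, 0.1000)
v + (F/m)dt = (-1.8400, -1.4200, -1.8000)

p' = (2.6000, -1.4000, 0.1000)
q' = (-0.6322, 0.5081, -0.5825, -0.0526)
v' = (-1.8400, -1.4200, -1.8000)
ω' = (-1.3530, 1.4375, 1.5061)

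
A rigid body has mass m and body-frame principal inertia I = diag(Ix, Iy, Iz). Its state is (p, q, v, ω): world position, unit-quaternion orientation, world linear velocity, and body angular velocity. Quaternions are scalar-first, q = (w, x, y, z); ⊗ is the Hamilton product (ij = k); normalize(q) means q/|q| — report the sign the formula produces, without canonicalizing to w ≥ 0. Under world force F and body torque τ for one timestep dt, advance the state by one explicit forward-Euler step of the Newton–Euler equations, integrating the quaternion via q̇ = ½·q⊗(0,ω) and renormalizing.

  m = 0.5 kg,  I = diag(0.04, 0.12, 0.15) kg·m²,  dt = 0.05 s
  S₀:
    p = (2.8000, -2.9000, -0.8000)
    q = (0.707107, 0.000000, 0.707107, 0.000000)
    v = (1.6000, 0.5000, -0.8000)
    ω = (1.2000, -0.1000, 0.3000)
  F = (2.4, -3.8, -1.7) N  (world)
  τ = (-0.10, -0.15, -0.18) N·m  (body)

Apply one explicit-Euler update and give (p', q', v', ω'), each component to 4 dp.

p' = (2.8800, -2.8750, -0.8400)
q' = (0.7085, 0.0265, 0.7050, -0.0159)
v' = (1.8400, 0.1200, -0.9700)
ω' = (1.0761, -0.1460, 0.2432)

a = (4.8000, -7.6000, -3.4000)
new position p' = (2.8800, -2.8750, -0.8400)
v + (F/m)dt = (1.8400, 0.1200, -0.9700)
ω×(Iω) gyroscopic = (-0.0009, -0.0396, -0.0096)
angular accel α = (-2.4775, -0.9200, -1.1360)
new body rate ω' = (1.0761, -0.1460, 0.2432)
q⊗(0,ω) = (0.0707107, 1.0606605, -0.0707107, -0.6363963)
q + ½dt·q⊗(0,ω), renormalized = (0.7085, 0.0265, 0.7050, -0.0159)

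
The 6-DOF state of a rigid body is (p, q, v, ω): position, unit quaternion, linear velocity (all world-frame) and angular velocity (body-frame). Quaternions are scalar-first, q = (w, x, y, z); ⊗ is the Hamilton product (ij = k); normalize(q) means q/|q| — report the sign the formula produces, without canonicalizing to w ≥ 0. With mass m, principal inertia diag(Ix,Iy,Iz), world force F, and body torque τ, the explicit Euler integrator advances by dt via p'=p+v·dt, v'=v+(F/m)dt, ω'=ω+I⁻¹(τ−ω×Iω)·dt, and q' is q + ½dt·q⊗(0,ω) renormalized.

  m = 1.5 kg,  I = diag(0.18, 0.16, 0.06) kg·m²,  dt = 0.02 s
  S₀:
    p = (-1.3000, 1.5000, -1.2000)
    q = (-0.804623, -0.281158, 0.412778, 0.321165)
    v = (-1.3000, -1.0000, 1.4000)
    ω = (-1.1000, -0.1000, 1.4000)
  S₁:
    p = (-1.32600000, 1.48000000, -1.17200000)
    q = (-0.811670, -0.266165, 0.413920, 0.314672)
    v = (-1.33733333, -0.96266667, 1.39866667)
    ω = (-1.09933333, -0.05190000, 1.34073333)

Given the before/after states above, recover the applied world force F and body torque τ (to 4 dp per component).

Δω = ω₁−ω₀ = (0.00066667, 0.04810000, -0.05926667)
gyro term ω₀×Iω₀ = (0.0140, -0.1848, -0.0022)
I·α + gyro = (0.0200, 0.2000, -0.1800)
Δv = v₁−v₀ = (-0.03733333, 0.03733333, -0.00133333)
m·(v₁−v₀)/dt = (-2.8000, 2.8000, -0.1000)

F = (-2.8000, 2.8000, -0.1000)
τ = (0.0200, 0.2000, -0.1800)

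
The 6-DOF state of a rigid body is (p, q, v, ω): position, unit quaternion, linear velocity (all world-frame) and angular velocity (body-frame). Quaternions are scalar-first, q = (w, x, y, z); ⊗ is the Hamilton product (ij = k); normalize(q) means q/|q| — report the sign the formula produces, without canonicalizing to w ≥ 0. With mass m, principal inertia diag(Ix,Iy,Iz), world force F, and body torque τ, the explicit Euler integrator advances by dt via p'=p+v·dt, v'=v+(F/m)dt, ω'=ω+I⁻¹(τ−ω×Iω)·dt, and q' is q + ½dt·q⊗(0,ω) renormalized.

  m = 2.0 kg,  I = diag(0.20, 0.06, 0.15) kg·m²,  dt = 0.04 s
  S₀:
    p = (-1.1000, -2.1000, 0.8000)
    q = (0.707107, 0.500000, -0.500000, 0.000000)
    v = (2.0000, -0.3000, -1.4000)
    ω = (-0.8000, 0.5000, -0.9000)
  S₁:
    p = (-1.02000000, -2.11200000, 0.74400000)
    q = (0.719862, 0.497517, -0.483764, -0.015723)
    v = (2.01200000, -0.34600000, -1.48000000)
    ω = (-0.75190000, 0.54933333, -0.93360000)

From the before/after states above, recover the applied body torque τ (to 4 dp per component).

rate change Δω = (0.04810000, 0.04933333, -0.03360000)
gyro term ω₀×Iω₀ = (-0.0405, 0.0360, 0.0560)
applied torque τ = (0.2000, 0.1100, -0.0700)

τ = (0.2000, 0.1100, -0.0700)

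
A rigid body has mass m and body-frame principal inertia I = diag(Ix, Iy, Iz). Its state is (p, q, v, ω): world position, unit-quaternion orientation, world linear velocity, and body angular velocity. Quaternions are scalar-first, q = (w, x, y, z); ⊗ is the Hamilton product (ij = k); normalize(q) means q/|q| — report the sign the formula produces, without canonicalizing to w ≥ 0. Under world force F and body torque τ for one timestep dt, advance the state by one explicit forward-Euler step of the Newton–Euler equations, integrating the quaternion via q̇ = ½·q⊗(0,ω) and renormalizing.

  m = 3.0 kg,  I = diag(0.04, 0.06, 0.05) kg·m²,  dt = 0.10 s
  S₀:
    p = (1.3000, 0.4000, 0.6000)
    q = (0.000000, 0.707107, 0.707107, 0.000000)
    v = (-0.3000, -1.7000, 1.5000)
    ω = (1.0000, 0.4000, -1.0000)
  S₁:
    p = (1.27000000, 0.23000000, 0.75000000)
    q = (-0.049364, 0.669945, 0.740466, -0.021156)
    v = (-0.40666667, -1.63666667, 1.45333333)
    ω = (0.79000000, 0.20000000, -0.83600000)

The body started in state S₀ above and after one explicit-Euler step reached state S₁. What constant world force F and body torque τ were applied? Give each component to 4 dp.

velocity change Δv = (-0.10666667, 0.06333333, -0.04666667)
applied force F = (-3.2000, 1.9000, -1.4000)
ω₁ − ω₀ = (-0.21000000, -0.20000000, 0.16400000)
gyro term ω₀×Iω₀ = (0.0040, 0.0100, 0.0080)
applied torque τ = (-0.0800, -0.1100, 0.0900)

F = (-3.2000, 1.9000, -1.4000)
τ = (-0.0800, -0.1100, 0.0900)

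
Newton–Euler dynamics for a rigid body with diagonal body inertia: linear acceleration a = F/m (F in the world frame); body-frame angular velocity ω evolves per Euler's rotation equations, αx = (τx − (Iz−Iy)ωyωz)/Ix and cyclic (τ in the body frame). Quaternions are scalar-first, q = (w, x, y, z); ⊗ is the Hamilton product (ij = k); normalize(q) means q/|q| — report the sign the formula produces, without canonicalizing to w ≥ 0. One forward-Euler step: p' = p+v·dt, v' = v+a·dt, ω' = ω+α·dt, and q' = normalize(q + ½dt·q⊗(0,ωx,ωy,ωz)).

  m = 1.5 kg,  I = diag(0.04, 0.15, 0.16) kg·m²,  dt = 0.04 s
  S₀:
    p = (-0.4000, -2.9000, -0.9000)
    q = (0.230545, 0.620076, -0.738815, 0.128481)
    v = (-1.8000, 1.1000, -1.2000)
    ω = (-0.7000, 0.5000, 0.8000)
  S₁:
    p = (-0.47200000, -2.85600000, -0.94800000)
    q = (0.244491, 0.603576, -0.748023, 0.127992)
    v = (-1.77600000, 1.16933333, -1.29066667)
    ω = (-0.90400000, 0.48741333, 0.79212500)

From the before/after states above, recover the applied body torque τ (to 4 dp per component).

ω₁ − ω₀ = (-0.20400000, -0.01258667, -0.00787500)
gyro term ω₀×Iω₀ = (0.0040, 0.0672, -0.0385)
applied torque τ = (-0.2000, 0.0200, -0.0700)

τ = (-0.2000, 0.0200, -0.0700)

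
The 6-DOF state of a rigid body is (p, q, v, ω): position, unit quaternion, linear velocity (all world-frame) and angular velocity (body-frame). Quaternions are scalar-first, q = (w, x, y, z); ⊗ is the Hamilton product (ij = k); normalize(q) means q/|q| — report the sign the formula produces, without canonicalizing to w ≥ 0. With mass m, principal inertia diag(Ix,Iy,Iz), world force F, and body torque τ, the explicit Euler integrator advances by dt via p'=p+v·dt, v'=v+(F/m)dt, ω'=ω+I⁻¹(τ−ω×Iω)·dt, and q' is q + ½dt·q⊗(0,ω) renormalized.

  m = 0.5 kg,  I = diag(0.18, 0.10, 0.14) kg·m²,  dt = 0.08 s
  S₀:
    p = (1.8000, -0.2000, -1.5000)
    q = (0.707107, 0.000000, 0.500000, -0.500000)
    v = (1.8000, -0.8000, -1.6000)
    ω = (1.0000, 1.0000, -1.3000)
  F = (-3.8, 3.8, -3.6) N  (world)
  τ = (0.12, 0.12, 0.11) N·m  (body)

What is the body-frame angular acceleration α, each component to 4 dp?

gyro term ω×Iω = (-0.0520, -0.0520, -0.0800)
(τ − ω×Iω)/I = (0.9556, 1.7200, 1.3571)

α = (0.9556, 1.7200, 1.3571)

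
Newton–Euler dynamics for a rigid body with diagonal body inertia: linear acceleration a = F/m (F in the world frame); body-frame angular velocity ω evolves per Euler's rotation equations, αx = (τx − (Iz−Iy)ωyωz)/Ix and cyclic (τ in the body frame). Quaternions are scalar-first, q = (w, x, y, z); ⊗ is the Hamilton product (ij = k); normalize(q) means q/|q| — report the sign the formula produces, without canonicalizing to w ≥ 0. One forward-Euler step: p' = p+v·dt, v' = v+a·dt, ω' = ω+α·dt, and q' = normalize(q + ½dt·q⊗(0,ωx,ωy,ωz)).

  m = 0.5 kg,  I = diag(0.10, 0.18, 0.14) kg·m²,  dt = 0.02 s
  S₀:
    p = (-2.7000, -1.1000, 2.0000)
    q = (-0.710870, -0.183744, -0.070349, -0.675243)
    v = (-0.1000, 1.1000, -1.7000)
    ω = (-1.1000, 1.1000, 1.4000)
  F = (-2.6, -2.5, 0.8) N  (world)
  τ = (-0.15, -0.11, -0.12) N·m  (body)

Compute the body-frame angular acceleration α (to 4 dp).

α = (-0.8840, -0.9533, -0.1657)

ω×(Iω) gyroscopic = (-0.0616, 0.0616, -0.0968)
angular accel α = (-0.8840, -0.9533, -0.1657)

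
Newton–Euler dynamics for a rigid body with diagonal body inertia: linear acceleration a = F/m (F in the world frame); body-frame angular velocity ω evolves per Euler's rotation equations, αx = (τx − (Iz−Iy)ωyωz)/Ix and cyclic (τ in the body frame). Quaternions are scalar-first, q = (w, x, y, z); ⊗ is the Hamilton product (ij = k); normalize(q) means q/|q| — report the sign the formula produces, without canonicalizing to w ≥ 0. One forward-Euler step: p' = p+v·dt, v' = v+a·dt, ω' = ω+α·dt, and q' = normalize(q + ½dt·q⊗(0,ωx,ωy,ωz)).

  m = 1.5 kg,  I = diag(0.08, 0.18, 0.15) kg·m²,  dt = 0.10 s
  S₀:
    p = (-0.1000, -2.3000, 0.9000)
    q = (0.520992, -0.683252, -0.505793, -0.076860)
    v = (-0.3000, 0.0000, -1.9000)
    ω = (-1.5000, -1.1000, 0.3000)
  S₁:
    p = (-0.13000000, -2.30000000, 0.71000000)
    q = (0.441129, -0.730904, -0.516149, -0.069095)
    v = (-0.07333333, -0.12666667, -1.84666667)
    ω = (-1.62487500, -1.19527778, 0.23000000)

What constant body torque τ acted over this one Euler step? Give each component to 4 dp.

τ = (-0.0900, -0.1400, 0.0600)

ω₁ − ω₀ = (-0.12487500, -0.09527778, -0.07000000)
ω₀×(Iω₀) = (0.0099, 0.0315, 0.1650)
τ = I·(Δω/dt) + ω₀×(Iω₀) = (-0.0900, -0.1400, 0.0600)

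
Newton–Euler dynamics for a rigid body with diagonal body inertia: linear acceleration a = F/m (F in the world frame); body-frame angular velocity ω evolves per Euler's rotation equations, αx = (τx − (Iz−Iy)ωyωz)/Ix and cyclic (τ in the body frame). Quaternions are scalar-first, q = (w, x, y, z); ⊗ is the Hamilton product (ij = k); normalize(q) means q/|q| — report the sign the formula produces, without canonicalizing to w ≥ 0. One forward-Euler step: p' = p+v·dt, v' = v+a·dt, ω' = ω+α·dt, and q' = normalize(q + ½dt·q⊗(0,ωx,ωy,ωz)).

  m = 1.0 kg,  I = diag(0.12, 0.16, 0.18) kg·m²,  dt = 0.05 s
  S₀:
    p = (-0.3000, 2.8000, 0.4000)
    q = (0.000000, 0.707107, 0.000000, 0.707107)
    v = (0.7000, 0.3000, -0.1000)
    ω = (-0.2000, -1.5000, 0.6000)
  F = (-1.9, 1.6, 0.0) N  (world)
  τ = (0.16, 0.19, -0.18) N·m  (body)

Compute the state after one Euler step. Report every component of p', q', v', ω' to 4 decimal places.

p' = (-0.2650, 2.8150, 0.3950)
q' = (-0.0071, 0.7330, -0.0141, 0.6800)
v' = (0.6050, 0.3800, -0.1000)
ω' = (-0.1258, -1.4429, 0.5467)

p' = p + v·dt = (-0.2650, 2.8150, 0.3950)
new velocity v' = (0.6050, 0.3800, -0.1000)
precession coupling ω×(Iω) = (-0.0180, 0.0072, 0.0120)
α = I⁻¹(τ − ω×Iω) = (1.4833, 1.1425, -1.0667)
ω + α·dt = (-0.1258, -1.4429, 0.5467)
q⊗(0,ω) = (-0.2828428, 1.0606605, -0.5656856, -1.0606605)
q + ½dt·q⊗(0,ω), renormalized = (-0.0071, 0.7330, -0.0141, 0.6800)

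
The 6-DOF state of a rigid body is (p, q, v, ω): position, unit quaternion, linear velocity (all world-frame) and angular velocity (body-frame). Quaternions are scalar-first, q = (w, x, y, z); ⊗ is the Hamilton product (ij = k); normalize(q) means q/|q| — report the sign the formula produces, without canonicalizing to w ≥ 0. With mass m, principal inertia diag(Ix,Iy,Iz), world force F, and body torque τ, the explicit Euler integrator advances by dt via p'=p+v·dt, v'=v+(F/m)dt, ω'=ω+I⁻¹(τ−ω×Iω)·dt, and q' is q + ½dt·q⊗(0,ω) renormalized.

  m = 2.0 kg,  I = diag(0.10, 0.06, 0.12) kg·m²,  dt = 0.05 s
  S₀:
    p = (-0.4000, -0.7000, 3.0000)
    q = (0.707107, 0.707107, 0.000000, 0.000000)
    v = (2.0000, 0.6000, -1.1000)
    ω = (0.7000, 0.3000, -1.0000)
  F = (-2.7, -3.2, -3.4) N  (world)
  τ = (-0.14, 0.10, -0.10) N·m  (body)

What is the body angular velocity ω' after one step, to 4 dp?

precession coupling ω×(Iω) = (-0.0180, 0.0140, -0.0084)
angular accel α = (-1.2200, 1.4333, -0.7633)
ω' = ω + α·dt = (0.6390, 0.3717, -1.0382)

ω' = (0.6390, 0.3717, -1.0382)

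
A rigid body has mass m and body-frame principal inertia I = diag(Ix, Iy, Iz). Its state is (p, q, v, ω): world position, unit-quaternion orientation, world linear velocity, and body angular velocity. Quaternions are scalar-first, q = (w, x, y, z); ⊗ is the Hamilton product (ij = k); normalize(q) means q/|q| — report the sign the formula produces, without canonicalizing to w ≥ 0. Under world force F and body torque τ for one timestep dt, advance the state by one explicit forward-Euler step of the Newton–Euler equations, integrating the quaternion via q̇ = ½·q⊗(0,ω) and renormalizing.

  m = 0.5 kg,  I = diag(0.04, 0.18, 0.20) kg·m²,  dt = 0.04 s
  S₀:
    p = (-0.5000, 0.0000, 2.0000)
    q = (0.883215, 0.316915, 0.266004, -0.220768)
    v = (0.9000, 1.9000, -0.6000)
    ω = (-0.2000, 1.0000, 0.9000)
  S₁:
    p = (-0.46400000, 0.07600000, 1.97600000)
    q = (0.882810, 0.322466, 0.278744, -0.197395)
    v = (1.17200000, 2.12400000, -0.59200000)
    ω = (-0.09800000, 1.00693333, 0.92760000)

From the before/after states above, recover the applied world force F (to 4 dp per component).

F = (3.4000, 2.8000, 0.1000)

velocity change Δv = (0.27200000, 0.22400000, 0.00800000)
m·(v₁−v₀)/dt = (3.4000, 2.8000, 0.1000)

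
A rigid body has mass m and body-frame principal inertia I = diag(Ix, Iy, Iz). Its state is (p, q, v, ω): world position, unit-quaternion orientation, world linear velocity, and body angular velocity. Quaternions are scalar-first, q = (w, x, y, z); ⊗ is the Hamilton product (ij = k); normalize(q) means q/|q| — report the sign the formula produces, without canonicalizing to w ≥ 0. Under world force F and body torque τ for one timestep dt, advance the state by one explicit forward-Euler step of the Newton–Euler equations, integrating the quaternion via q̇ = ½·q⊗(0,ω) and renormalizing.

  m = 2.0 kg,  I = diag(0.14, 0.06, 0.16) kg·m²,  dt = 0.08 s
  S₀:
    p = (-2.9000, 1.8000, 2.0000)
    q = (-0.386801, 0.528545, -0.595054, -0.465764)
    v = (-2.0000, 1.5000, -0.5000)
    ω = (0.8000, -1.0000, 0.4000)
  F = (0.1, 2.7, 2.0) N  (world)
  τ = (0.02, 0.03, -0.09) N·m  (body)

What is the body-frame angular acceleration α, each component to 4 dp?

α = (0.4286, 0.6067, -0.9625)

gyro term ω×Iω = (-0.0400, -0.0064, 0.0640)
angular accel α = (0.4286, 0.6067, -0.9625)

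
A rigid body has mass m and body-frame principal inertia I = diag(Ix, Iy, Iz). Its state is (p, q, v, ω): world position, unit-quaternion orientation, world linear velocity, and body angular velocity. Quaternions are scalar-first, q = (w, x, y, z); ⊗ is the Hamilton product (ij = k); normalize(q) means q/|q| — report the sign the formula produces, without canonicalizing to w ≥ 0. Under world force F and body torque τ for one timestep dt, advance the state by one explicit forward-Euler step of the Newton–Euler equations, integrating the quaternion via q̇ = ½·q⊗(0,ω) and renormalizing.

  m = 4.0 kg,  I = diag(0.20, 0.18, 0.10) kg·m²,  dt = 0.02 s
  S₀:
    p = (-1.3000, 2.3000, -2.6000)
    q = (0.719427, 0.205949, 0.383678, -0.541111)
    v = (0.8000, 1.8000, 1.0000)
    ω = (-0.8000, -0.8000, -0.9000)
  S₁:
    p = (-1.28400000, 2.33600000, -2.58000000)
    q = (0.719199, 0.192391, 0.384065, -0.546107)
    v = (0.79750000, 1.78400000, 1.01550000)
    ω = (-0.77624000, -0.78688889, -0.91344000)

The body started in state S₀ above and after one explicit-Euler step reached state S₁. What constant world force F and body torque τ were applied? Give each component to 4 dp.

F = (-0.5000, -3.2000, 3.1000)
τ = (0.1800, 0.1900, -0.0800)

Δω = ω₁−ω₀ = (0.02376000, 0.01311111, -0.01344000)
gyro term ω₀×Iω₀ = (-0.0576, 0.0720, -0.0128)
applied torque τ = (0.1800, 0.1900, -0.0800)
v₁ − v₀ = (-0.00250000, -0.01600000, 0.01550000)
m·(v₁−v₀)/dt = (-0.5000, -3.2000, 3.1000)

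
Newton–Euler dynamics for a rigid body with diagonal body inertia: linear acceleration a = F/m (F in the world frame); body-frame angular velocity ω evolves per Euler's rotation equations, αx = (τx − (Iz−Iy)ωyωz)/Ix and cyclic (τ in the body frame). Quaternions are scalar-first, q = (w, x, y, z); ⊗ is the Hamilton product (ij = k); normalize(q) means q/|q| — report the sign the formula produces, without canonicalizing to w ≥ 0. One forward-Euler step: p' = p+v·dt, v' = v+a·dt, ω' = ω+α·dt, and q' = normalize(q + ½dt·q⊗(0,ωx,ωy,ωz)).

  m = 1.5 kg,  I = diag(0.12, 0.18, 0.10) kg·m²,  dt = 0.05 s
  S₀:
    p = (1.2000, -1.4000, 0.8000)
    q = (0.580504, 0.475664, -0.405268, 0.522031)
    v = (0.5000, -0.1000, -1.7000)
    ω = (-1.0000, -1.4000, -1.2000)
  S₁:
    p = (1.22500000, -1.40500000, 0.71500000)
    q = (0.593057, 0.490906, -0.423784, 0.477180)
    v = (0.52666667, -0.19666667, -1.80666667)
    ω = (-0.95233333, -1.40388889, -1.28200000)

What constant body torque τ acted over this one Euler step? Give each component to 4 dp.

ω₁ − ω₀ = (0.04766667, -0.00388889, -0.08200000)
τ = I·(Δω/dt) + ω₀×(Iω₀) = (-0.0200, 0.0100, -0.0800)

τ = (-0.0200, 0.0100, -0.0800)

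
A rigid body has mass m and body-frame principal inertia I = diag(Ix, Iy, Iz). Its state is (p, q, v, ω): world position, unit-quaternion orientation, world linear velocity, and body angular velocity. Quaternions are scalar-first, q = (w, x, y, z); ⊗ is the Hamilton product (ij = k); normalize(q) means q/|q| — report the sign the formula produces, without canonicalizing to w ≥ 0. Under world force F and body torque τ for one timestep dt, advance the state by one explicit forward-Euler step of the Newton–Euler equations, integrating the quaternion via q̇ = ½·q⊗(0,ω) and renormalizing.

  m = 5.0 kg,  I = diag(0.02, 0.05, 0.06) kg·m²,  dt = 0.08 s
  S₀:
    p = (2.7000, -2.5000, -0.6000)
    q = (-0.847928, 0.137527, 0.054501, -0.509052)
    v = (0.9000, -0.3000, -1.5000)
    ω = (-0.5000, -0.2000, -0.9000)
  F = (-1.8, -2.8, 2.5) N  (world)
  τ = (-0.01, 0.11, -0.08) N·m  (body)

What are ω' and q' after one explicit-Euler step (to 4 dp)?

ω' = (-0.5472, 0.0048, -1.0107)
q' = (-0.8623, 0.1483, 0.0763, -0.4781)

ω×(Iω) gyroscopic = (0.0018, -0.0180, 0.0030)
angular accel α = (-0.5900, 2.5600, -1.3833)
new body rate ω' = (-0.5472, 0.0048, -1.0107)
Hamilton product q⊗(0,ω) = (-0.3784831, 0.2731027, 0.5478859, 0.7628803)
q' = normalize(q + ½dt·q⊗(0,ω)) = (-0.8623, 0.1483, 0.0763, -0.4781)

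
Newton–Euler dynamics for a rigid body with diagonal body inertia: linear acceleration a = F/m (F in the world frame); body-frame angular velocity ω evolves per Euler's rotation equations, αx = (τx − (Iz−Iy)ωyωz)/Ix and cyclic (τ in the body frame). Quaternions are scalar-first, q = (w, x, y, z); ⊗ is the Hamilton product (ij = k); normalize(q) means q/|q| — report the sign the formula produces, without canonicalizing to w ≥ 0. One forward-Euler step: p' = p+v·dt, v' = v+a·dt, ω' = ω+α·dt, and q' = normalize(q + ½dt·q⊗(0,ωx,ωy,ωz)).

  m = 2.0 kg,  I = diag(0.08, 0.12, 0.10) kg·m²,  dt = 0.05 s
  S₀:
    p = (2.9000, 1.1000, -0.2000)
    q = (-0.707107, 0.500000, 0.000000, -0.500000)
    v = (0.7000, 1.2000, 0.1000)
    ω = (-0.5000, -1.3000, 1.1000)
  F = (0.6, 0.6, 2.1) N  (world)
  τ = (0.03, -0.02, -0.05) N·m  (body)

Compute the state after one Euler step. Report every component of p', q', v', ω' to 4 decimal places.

precession coupling ω×(Iω) = (0.0286, 0.0110, 0.0260)
angular accel α = (0.0175, -0.2583, -0.7600)
ω + α·dt = (-0.4991, -1.3129, 1.0620)
Hamilton product q⊗(0,ω) = (0.8000000, -0.2964465, 0.6192391, -1.4278177)
q + ½dt·q⊗(0,ω), renormalized = (-0.6864, 0.4921, 0.0155, -0.5352)
a = (0.3000, 0.3000, 1.0500)
p' = p + v·dt = (2.9350, 1.1600, -0.1950)
v' = v + a·dt = (0.7150, 1.2150, 0.1525)

p' = (2.9350, 1.1600, -0.1950)
q' = (-0.6864, 0.4921, 0.0155, -0.5352)
v' = (0.7150, 1.2150, 0.1525)
ω' = (-0.4991, -1.3129, 1.0620)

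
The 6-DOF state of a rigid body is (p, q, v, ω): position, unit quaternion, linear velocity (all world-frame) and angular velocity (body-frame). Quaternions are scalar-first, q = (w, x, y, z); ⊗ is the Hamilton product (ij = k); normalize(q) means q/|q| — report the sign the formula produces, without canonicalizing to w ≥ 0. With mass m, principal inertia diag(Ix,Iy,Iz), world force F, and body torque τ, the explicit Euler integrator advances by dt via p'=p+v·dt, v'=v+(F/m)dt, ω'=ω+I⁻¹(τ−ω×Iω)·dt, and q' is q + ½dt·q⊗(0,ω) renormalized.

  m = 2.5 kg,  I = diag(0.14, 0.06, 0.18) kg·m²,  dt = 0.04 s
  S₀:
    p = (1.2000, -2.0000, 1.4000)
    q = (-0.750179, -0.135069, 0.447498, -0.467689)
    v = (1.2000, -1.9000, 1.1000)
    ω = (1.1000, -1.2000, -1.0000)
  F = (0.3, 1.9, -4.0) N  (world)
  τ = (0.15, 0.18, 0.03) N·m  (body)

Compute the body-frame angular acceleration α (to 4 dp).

α = (0.0429, 2.2667, -0.4200)

ω×(Iω) gyroscopic = (0.1440, 0.0440, 0.1056)
(τ − ω×Iω)/I = (0.0429, 2.2667, -0.4200)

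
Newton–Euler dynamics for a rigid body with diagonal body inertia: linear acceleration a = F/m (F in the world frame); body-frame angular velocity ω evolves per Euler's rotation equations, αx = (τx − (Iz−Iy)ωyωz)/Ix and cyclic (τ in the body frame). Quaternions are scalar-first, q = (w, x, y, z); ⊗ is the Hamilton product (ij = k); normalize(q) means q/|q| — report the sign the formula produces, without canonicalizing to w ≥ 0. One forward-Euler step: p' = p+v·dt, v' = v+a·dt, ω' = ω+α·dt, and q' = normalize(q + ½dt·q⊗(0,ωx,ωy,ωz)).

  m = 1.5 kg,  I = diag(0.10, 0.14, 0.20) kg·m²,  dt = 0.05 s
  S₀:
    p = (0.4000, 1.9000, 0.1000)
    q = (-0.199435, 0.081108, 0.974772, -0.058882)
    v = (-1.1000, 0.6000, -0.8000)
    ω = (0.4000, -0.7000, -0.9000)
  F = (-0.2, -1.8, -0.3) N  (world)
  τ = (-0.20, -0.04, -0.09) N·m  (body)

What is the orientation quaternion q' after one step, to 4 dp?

2q̇ = q⊗(0,ω) = (0.5969034, -0.9982862, 0.1890489, -0.2671929)
updated quaternion q' = (-0.1844, 0.0561, 0.9791, -0.0655)

q' = (-0.1844, 0.0561, 0.9791, -0.0655)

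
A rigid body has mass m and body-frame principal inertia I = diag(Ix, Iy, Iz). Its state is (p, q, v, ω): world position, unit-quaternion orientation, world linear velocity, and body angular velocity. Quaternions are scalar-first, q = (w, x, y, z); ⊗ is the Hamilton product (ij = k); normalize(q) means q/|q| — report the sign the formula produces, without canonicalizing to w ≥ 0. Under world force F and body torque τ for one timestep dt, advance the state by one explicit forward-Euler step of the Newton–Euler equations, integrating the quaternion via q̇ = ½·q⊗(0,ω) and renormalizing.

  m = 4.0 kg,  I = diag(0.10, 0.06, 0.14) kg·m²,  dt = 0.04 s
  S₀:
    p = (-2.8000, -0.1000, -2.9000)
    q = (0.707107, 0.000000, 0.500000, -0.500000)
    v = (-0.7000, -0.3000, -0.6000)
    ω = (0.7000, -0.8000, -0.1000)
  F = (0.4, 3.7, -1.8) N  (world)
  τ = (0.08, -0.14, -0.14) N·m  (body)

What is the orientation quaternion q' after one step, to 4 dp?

q' = (0.7139, 0.0009, 0.4816, -0.5083)

Hamilton product q⊗(0,ω) = (0.3500000, 0.0449749, -0.9156856, -0.4207107)
q' = normalize(q + ½dt·q⊗(0,ω)) = (0.7139, 0.0009, 0.4816, -0.5083)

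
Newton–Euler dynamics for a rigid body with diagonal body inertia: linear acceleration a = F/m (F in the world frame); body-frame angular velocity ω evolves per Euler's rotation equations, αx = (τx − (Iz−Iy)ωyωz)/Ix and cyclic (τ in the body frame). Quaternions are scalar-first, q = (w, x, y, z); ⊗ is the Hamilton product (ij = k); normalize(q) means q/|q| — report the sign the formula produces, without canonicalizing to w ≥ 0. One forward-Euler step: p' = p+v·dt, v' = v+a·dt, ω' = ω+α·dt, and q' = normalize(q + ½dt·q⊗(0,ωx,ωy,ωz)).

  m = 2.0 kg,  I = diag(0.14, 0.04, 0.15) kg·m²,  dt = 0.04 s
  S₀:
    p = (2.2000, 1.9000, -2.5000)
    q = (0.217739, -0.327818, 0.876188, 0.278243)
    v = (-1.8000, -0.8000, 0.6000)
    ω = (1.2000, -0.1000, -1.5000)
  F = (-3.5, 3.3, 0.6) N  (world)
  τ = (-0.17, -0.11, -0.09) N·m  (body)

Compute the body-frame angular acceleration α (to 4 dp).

α = (-1.3321, -3.2000, -0.6800)

gyro term ω×Iω = (0.0165, 0.0180, 0.0120)
angular accel α = (-1.3321, -3.2000, -0.6800)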